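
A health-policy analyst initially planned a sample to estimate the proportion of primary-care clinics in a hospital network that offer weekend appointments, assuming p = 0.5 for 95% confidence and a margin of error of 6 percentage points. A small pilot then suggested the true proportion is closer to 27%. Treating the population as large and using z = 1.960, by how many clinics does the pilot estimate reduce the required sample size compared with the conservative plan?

Conservative (p = 0.5): n = 1.960² × 0.25 / 0.060² ≈ 266.78 → 267.
Using p = 0.27: p(1−p) = 0.1971, so n = 1.960² × 0.1971 / 0.060² ≈ 210.33 → 211.
Reduction: 267 − 211 = 56.

56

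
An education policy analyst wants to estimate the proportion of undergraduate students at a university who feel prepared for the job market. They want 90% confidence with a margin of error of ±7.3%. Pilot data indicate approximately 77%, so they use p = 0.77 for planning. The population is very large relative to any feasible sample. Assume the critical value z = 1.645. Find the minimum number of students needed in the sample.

With p = 0.77, p(1−p) = 0.1771.
n = z²·p(1−p)/E² = 1.645² × 0.1771 / 0.073² = 2.7060 × 0.1771 / 0.005329 ≈ 89.93.
Rounding up gives n = 90.

90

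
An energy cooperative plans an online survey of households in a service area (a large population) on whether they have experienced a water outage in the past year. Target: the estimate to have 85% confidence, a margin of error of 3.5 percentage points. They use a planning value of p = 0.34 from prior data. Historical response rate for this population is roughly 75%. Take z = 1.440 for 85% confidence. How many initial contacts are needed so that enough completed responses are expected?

507

Completed interviews needed: n₀ = 1.440² × 0.2244 / 0.035² ≈ 379.85 → 380.
At a 75% response rate, contacts needed = 380 / 0.75 ≈ 506.67 → 507.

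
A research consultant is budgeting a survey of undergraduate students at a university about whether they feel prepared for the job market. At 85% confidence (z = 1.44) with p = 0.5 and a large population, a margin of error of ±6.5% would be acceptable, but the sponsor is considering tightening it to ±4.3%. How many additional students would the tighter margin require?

158

At ±6.5%: n = 1.44² × 0.2500 / 0.065² ≈ 122.70 → 123.
At ±4.3%: n = 1.44² × 0.2500 / 0.043² ≈ 280.37 → 281.
Additional respondents: 281 − 123 = 158.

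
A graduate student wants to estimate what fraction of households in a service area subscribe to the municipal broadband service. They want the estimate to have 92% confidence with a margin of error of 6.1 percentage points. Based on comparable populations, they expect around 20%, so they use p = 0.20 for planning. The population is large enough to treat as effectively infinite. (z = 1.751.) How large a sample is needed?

With p = 0.20, p(1−p) = 0.1600.
n = z²·p(1−p)/E² = 1.751² × 0.1600 / 0.061² = 3.0660 × 0.1600 / 0.003721 ≈ 131.84.
Rounding up gives n = 132.

132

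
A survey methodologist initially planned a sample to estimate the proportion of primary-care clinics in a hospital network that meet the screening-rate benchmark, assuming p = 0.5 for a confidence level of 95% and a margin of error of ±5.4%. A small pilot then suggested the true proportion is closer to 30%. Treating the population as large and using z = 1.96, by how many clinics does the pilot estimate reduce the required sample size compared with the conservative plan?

53

Conservative (p = 0.5): n = 1.96² × 0.25 / 0.054² ≈ 329.36 → 330.
Using p = 0.30: p(1−p) = 0.2100, so n = 1.96² × 0.2100 / 0.054² ≈ 276.66 → 277.
Reduction: 330 − 277 = 53.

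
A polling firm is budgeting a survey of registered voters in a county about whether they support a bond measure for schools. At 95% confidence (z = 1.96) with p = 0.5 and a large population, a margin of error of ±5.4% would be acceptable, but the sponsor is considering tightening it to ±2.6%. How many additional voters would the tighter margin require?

1091

At ±5.4%: n = 1.96² × 0.2500 / 0.054² ≈ 329.36 → 330.
At ±2.6%: n = 1.96² × 0.2500 / 0.026² ≈ 1420.71 → 1421.
Additional respondents: 1421 − 330 = 1091.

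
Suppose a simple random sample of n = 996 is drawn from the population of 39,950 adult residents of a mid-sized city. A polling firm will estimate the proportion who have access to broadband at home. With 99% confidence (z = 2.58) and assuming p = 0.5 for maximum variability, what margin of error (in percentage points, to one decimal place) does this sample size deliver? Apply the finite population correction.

4.0

Finite-population factor: (N−n)/(N−1) = (39950−996)/(39950−1) = 0.9751.
SE(p̂) = √[p(1−p)/n · (N−n)/(N−1)] = √[0.2500/996 × 0.9751] = 0.01564.
E = z × SE = 2.58 × 0.01564 = 0.04036 ≈ 4.0 percentage points.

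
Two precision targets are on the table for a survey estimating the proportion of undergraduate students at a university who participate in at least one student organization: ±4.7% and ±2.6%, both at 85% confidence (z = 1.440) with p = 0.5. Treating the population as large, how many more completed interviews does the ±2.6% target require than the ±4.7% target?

At ±4.7%: n = 1.440² × 0.2500 / 0.047² ≈ 234.68 → 235.
At ±2.6%: n = 1.440² × 0.2500 / 0.026² ≈ 766.86 → 767.
Additional respondents: 767 − 235 = 532.

532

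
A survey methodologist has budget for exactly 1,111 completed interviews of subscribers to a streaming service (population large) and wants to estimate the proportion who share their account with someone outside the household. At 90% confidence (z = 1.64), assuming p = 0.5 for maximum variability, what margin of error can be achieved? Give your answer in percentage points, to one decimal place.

2.5

SE(p̂) = √[p(1−p)/n] = √[0.2500/1111] = 0.01500.
E = z × SE = 1.64 × 0.01500 = 0.02460, or 2.5 percentage points.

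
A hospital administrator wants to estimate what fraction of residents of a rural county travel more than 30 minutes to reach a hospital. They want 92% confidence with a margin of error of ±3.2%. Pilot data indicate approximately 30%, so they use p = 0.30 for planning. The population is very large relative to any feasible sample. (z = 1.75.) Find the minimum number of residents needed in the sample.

With p = 0.30, p(1−p) = 0.2100.
n = z²·p(1−p)/E² = 1.75² × 0.2100 / 0.032² = 3.0625 × 0.2100 / 0.001024 ≈ 628.05.
Rounding up gives n = 629.

629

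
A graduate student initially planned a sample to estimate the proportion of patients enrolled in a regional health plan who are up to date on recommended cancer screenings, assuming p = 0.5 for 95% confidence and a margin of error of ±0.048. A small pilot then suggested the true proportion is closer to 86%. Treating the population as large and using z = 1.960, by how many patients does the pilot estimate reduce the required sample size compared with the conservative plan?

Conservative (p = 0.5): n = 1.960² × 0.25 / 0.048² ≈ 416.84 → 417.
Using p = 0.86: p(1−p) = 0.1204, so n = 1.960² × 0.1204 / 0.048² ≈ 200.75 → 201.
Reduction: 417 − 201 = 216.

216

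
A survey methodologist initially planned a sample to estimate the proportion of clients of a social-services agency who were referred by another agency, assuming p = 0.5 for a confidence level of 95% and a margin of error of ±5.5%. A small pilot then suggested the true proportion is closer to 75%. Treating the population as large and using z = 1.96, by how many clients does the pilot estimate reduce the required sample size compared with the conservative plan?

79

Conservative (p = 0.5): n = 1.96² × 0.25 / 0.055² ≈ 317.49 → 318.
Using p = 0.75: p(1−p) = 0.1875, so n = 1.96² × 0.1875 / 0.055² ≈ 238.12 → 239.
Reduction: 318 − 239 = 79.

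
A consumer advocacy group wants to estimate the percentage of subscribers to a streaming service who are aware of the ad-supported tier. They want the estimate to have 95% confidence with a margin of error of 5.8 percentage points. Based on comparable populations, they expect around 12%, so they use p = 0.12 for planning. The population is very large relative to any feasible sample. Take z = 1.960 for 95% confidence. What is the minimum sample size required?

With p = 0.12, p(1−p) = 0.1056.
n = z²·p(1−p)/E² = 1.960² × 0.1056 / 0.058² = 3.8416 × 0.1056 / 0.003364 ≈ 120.59.
Rounding up gives n = 121.

121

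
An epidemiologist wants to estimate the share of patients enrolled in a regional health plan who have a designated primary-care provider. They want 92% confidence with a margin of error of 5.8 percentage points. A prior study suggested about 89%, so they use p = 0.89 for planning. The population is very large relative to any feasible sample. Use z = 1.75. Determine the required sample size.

With p = 0.89, p(1−p) = 0.0979.
n = z²·p(1−p)/E² = 1.75² × 0.0979 / 0.058² = 3.0625 × 0.0979 / 0.003364 ≈ 89.13.
Rounding up gives n = 90.

90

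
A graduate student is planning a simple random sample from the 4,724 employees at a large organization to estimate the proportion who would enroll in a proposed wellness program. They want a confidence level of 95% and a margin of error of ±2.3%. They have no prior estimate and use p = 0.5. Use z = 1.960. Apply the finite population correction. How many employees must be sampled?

1312

Unadjusted: n₀ = 1.960² × 0.50 × 0.50 / 0.023² ≈ 1815.50, so n₀ = 1816.
Finite population correction with N = 4,724: n = n₀ / (1 + (n₀−1)/N) = 1816 / (1 + 1815/4724) = 1816 / 1.3842 ≈ 1311.94.
Rounding up, n = 1312.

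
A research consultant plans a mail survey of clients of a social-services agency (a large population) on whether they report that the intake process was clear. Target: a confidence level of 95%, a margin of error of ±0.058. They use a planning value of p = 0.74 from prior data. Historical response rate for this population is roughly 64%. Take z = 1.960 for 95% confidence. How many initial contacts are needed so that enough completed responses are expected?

Completed interviews needed: n₀ = 1.960² × 0.1924 / 0.058² ≈ 219.72 → 220.
At a 64% response rate, contacts needed = 220 / 0.64 ≈ 343.75 → 344.

344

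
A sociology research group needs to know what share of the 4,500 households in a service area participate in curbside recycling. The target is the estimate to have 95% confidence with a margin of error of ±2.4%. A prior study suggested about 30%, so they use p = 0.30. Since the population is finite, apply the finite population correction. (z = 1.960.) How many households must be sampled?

Unadjusted: n₀ = 1.960² × 0.30 × 0.70 / 0.024² ≈ 1400.58, so n₀ = 1401.
Finite population correction with N = 4,500: n = n₀ / (1 + (n₀−1)/N) = 1401 / (1 + 1400/4500) = 1401 / 1.3111 ≈ 1068.56.
Rounding up, n = 1069.

1069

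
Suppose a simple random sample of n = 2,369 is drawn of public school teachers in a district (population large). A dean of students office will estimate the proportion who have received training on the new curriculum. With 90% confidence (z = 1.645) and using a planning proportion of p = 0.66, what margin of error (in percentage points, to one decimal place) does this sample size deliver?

SE(p̂) = √[p(1−p)/n] = √[0.2244/2369] = 0.00973.
E = z × SE = 1.645 × 0.00973 = 0.01601, or 1.6 percentage points.

1.6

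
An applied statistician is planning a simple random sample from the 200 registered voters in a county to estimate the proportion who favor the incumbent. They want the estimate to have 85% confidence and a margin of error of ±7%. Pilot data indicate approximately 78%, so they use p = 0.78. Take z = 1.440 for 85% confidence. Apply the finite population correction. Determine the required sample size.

Unadjusted: n₀ = 1.440² × 0.78 × 0.22 / 0.070² ≈ 72.62, so n₀ = 73.
Finite population correction with N = 200: n = n₀ / (1 + (n₀−1)/N) = 73 / (1 + 72/200) = 73 / 1.3600 ≈ 53.68.
Rounding up, n = 54.

54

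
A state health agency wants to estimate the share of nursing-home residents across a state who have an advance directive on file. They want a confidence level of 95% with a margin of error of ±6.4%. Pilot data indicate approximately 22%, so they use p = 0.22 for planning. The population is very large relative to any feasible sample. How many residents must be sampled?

161

For 95% confidence, z = 1.960.
With p = 0.22, p(1−p) = 0.1716.
n = z²·p(1−p)/E² = 1.960² × 0.1716 / 0.064² = 3.8416 × 0.1716 / 0.004096 ≈ 160.94.
Rounding up gives n = 161.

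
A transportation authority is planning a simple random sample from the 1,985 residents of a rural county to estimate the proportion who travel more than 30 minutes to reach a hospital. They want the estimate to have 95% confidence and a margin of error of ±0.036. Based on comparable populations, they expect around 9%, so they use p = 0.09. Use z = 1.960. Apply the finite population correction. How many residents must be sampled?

217

Unadjusted: n₀ = 1.960² × 0.09 × 0.91 / 0.036² ≈ 242.77, so n₀ = 243.
Finite population correction with N = 1,985: n = n₀ / (1 + (n₀−1)/N) = 243 / (1 + 242/1985) = 243 / 1.1219 ≈ 216.59.
Rounding up, n = 217.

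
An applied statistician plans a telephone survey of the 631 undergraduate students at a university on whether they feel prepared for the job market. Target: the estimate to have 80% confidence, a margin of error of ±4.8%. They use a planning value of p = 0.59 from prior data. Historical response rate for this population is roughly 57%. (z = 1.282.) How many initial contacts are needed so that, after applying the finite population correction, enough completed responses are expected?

Completed interviews needed (unadjusted): n₀ = 1.282² × 0.2419 / 0.048² ≈ 172.56 → 173.
FPC for N = 631: n = 173 / (1 + 172/631) = 173 / 1.2726 ≈ 135.94 → 136.
At a 57% response rate, contacts needed = 136 / 0.57 ≈ 238.60 → 239.

239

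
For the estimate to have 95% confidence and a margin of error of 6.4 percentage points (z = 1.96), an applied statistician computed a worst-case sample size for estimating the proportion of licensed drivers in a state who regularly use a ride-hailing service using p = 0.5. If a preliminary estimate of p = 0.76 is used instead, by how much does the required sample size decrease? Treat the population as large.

63

Conservative (p = 0.5): n = 1.96² × 0.25 / 0.064² ≈ 234.47 → 235.
Using p = 0.76: p(1−p) = 0.1824, so n = 1.96² × 0.1824 / 0.064² ≈ 171.07 → 172.
Reduction: 235 − 172 = 63.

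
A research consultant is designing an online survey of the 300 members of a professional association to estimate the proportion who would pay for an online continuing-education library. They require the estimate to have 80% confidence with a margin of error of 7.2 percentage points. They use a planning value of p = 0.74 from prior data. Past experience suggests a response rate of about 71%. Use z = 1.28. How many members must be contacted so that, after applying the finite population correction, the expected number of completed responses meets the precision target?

72

Completed interviews needed (unadjusted): n₀ = 1.28² × 0.1924 / 0.072² ≈ 60.81 → 61.
FPC for N = 300: n = 61 / (1 + 60/300) = 61 / 1.2000 ≈ 50.83 → 51.
At a 71% response rate, contacts needed = 51 / 0.71 ≈ 71.83 → 72.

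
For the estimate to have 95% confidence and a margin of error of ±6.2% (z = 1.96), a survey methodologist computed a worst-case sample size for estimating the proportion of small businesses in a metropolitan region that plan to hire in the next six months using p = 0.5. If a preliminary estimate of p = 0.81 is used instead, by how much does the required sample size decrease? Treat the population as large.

Conservative (p = 0.5): n = 1.96² × 0.25 / 0.062² ≈ 249.84 → 250.
Using p = 0.81: p(1−p) = 0.1539, so n = 1.96² × 0.1539 / 0.062² ≈ 153.80 → 154.
Reduction: 250 − 154 = 96.

96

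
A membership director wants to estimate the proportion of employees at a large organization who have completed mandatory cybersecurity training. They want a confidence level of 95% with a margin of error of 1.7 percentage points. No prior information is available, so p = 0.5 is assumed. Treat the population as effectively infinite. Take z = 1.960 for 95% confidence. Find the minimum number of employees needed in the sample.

With p = 0.5, p(1−p) = 0.25.
n = z²·p(1−p)/E² = 1.960² × 0.2500 / 0.017² = 3.8416 × 0.2500 / 0.000289 ≈ 3323.18.
Rounding up gives n = 3324.

3324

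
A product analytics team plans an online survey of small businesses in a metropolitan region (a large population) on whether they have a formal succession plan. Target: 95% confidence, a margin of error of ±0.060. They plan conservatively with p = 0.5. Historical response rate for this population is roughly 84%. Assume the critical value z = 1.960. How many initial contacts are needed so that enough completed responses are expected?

Completed interviews needed: n₀ = 1.960² × 0.2500 / 0.060² ≈ 266.78 → 267.
At an 84% response rate, contacts needed = 267 / 0.84 ≈ 317.86 → 318.

318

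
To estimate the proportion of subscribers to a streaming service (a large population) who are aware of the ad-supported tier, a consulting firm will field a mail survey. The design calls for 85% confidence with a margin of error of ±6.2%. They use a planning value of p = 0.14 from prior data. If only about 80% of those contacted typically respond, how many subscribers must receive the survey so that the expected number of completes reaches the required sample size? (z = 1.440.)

Completed interviews needed: n₀ = 1.440² × 0.1204 / 0.062² ≈ 64.95 → 65.
At an 80% response rate, contacts needed = 65 / 0.80 ≈ 81.25 → 82.

82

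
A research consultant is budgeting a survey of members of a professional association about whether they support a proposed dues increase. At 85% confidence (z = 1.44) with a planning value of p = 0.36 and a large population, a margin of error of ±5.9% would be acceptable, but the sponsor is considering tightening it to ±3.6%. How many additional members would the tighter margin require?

231

At ±5.9%: n = 1.44² × 0.2304 / 0.059² ≈ 137.25 → 138.
At ±3.6%: n = 1.44² × 0.2304 / 0.036² ≈ 368.64 → 369.
Additional respondents: 369 − 138 = 231.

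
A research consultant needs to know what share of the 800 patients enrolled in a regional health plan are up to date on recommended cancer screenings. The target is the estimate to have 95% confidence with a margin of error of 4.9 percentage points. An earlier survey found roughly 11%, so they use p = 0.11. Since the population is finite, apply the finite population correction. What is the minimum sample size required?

132

For 95% confidence, z = 1.960.
Unadjusted: n₀ = 1.960² × 0.11 × 0.89 / 0.049² ≈ 156.64, so n₀ = 157.
Finite population correction with N = 800: n = n₀ / (1 + (n₀−1)/N) = 157 / (1 + 156/800) = 157 / 1.1950 ≈ 131.38.
Rounding up, n = 132.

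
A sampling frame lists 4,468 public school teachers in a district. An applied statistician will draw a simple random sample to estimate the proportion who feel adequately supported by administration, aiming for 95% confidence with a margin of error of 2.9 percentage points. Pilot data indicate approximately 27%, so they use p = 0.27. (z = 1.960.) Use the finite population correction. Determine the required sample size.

Unadjusted: n₀ = 1.960² × 0.27 × 0.73 / 0.029² ≈ 900.33, so n₀ = 901.
Finite population correction with N = 4,468: n = n₀ / (1 + (n₀−1)/N) = 901 / (1 + 900/4468) = 901 / 1.2014 ≈ 749.94.
Rounding up, n = 750.

750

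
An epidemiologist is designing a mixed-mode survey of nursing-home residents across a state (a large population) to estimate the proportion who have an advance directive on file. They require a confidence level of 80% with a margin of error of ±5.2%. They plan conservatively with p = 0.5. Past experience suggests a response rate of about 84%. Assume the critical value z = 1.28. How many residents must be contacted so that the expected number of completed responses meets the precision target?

181

Completed interviews needed: n₀ = 1.28² × 0.2500 / 0.052² ≈ 151.48 → 152.
At an 84% response rate, contacts needed = 152 / 0.84 ≈ 180.95 → 181.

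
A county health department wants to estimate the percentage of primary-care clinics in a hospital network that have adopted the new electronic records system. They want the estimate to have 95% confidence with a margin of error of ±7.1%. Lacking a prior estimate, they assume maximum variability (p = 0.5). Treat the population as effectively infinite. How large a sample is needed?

For 95% confidence, z = 1.96.
With p = 0.5, p(1−p) = 0.25.
n = z²·p(1−p)/E² = 1.96² × 0.2500 / 0.071² = 3.8416 × 0.2500 / 0.005041 ≈ 190.52.
Rounding up gives n = 191.

191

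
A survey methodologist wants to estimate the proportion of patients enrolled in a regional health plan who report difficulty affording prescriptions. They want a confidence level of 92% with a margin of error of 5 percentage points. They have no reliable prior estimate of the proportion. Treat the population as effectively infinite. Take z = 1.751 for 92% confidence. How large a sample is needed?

With no prior estimate, use p = 0.5, giving p(1−p) = 0.25.
n = z²·p(1−p)/E² = 1.751² × 0.2500 / 0.050² = 3.0660 × 0.2500 / 0.002500 ≈ 306.60.
Rounding up gives n = 307.

307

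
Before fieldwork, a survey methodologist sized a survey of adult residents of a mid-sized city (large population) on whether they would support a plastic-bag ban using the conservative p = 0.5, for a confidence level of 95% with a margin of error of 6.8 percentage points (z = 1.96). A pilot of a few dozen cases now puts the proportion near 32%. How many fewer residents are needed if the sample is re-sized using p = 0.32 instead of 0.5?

27

Conservative (p = 0.5): n = 1.96² × 0.25 / 0.068² ≈ 207.70 → 208.
Using p = 0.32: p(1−p) = 0.2176, so n = 1.96² × 0.2176 / 0.068² ≈ 180.78 → 181.
Reduction: 208 − 181 = 27.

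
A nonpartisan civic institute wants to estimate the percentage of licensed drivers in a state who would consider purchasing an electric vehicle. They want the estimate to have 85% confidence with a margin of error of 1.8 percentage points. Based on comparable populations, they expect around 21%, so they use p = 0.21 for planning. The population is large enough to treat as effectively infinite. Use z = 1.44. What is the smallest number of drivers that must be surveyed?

1062

With p = 0.21, p(1−p) = 0.1659.
n = z²·p(1−p)/E² = 1.44² × 0.1659 / 0.018² = 2.0736 × 0.1659 / 0.000324 ≈ 1061.76.
Rounding up gives n = 1062.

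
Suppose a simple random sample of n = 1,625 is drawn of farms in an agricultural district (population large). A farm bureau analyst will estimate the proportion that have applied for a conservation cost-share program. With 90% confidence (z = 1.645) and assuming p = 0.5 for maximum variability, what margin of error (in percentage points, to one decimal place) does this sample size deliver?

2.0

SE(p̂) = √[p(1−p)/n] = √[0.2500/1625] = 0.01240.
E = z × SE = 1.645 × 0.01240 = 0.02040, or 2.0 percentage points.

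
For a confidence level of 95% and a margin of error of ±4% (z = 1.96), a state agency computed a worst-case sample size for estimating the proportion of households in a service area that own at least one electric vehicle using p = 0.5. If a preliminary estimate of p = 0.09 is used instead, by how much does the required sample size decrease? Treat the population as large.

Conservative (p = 0.5): n = 1.96² × 0.25 / 0.040² ≈ 600.25 → 601.
Using p = 0.09: p(1−p) = 0.0819, so n = 1.96² × 0.0819 / 0.040² ≈ 196.64 → 197.
Reduction: 601 − 197 = 404.

404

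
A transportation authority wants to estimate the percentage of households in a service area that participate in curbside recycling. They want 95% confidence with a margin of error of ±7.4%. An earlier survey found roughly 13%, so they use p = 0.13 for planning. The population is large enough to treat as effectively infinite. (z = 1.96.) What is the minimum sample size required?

80

With p = 0.13, p(1−p) = 0.1131.
n = z²·p(1−p)/E² = 1.96² × 0.1131 / 0.074² = 3.8416 × 0.1131 / 0.005476 ≈ 79.34.
Rounding up gives n = 80.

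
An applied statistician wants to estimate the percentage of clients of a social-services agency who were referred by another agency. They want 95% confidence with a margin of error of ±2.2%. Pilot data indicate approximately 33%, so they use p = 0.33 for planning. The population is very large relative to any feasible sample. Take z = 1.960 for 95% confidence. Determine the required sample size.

1755

With p = 0.33, p(1−p) = 0.2211.
n = z²·p(1−p)/E² = 1.960² × 0.2211 / 0.022² = 3.8416 × 0.2211 / 0.000484 ≈ 1754.91.
Rounding up gives n = 1755.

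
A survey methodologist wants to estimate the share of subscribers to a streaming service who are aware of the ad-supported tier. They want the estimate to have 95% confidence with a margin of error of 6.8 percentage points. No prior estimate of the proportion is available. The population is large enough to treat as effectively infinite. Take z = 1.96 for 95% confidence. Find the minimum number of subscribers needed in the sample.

With no prior estimate, use p = 0.5, giving p(1−p) = 0.25.
n = z²·p(1−p)/E² = 1.96² × 0.2500 / 0.068² = 3.8416 × 0.2500 / 0.004624 ≈ 207.70.
Rounding up gives n = 208.

208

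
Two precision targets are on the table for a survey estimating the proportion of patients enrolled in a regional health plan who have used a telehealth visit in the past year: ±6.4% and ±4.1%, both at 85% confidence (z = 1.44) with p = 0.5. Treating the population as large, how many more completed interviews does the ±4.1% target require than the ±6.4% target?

At ±6.4%: n = 1.44² × 0.2500 / 0.064² ≈ 126.56 → 127.
At ±4.1%: n = 1.44² × 0.2500 / 0.041² ≈ 308.39 → 309.
Additional respondents: 309 − 127 = 182.

182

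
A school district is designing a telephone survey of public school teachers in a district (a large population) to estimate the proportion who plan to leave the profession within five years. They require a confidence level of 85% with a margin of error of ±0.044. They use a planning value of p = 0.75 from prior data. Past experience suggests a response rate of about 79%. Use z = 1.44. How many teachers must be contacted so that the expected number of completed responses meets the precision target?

255

Completed interviews needed: n₀ = 1.44² × 0.1875 / 0.044² ≈ 200.83 → 201.
At a 79% response rate, contacts needed = 201 / 0.79 ≈ 254.43 → 255.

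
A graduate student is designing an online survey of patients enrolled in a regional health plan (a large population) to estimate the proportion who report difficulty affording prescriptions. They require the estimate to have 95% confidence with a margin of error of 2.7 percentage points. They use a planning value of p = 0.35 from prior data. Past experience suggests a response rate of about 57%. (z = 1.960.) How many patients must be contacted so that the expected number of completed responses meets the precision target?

Completed interviews needed: n₀ = 1.960² × 0.2275 / 0.027² ≈ 1198.85 → 1199.
At a 57% response rate, contacts needed = 1199 / 0.57 ≈ 2103.51 → 2104.

2104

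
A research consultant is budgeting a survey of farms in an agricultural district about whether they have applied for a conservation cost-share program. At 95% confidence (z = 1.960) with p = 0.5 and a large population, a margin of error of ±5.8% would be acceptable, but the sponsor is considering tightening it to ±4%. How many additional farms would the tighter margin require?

At ±5.8%: n = 1.960² × 0.2500 / 0.058² ≈ 285.49 → 286.
At ±4%: n = 1.960² × 0.2500 / 0.040² ≈ 600.25 → 601.
Additional respondents: 601 − 286 = 315.

315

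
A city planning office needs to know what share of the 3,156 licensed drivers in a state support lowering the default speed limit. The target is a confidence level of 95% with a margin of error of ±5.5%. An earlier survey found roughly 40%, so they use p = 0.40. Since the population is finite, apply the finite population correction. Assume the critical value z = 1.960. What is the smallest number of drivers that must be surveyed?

Unadjusted: n₀ = 1.960² × 0.40 × 0.60 / 0.055² ≈ 304.79, so n₀ = 305.
Finite population correction with N = 3,156: n = n₀ / (1 + (n₀−1)/N) = 305 / (1 + 304/3156) = 305 / 1.0963 ≈ 278.20.
Rounding up, n = 279.

279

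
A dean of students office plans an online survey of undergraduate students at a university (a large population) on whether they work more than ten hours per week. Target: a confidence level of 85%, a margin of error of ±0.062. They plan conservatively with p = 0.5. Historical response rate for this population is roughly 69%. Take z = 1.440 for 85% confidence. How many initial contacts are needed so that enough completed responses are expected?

Completed interviews needed: n₀ = 1.440² × 0.2500 / 0.062² ≈ 134.86 → 135.
At a 69% response rate, contacts needed = 135 / 0.69 ≈ 195.65 → 196.

196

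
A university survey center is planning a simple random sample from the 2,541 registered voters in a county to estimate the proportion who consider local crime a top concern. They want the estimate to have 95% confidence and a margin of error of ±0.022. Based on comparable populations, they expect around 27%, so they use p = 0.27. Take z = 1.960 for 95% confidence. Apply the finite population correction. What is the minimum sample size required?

969

Unadjusted: n₀ = 1.960² × 0.27 × 0.73 / 0.022² ≈ 1564.42, so n₀ = 1565.
Finite population correction with N = 2,541: n = n₀ / (1 + (n₀−1)/N) = 1565 / (1 + 1564/2541) = 1565 / 1.6155 ≈ 968.74.
Rounding up, n = 969.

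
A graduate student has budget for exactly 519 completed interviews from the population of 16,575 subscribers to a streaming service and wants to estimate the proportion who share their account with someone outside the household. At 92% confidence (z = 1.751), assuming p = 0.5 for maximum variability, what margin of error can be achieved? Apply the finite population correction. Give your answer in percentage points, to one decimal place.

Finite-population factor: (N−n)/(N−1) = (16575−519)/(16575−1) = 0.9687.
SE(p̂) = √[p(1−p)/n · (N−n)/(N−1)] = √[0.2500/519 × 0.9687] = 0.02160.
E = z × SE = 1.751 × 0.02160 = 0.03782 ≈ 3.8 percentage points.

3.8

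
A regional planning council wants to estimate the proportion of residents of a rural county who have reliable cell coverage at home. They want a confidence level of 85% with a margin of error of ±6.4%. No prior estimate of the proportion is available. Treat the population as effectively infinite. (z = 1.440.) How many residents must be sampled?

With no prior estimate, use p = 0.5, giving p(1−p) = 0.25.
n = z²·p(1−p)/E² = 1.440² × 0.2500 / 0.064² = 2.0736 × 0.2500 / 0.004096 ≈ 126.56.
Rounding up gives n = 127.

127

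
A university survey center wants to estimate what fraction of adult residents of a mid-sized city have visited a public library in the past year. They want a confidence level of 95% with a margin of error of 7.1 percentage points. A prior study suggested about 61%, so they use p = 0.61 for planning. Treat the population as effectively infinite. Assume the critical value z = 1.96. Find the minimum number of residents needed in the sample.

With p = 0.61, p(1−p) = 0.2379.
n = z²·p(1−p)/E² = 1.96² × 0.2379 / 0.071² = 3.8416 × 0.2379 / 0.005041 ≈ 181.30.
Rounding up gives n = 182.

182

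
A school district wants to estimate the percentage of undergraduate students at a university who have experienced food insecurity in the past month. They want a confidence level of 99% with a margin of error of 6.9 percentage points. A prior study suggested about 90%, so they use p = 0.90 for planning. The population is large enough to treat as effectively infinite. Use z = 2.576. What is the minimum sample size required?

With p = 0.90, p(1−p) = 0.0900.
n = z²·p(1−p)/E² = 2.576² × 0.0900 / 0.069² = 6.6358 × 0.0900 / 0.004761 ≈ 125.44.
Rounding up gives n = 126.

126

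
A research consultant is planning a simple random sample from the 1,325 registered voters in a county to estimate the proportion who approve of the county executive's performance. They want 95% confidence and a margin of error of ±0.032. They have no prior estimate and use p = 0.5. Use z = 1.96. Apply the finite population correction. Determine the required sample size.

Unadjusted: n₀ = 1.96² × 0.50 × 0.50 / 0.032² ≈ 937.89, so n₀ = 938.
Finite population correction with N = 1,325: n = n₀ / (1 + (n₀−1)/N) = 938 / (1 + 937/1325) = 938 / 1.7072 ≈ 549.45.
Rounding up, n = 550.

550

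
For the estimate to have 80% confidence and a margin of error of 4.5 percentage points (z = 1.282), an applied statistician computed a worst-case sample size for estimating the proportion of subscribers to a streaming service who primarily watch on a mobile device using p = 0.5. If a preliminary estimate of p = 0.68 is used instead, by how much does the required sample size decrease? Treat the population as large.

26

Conservative (p = 0.5): n = 1.282² × 0.25 / 0.045² ≈ 202.90 → 203.
Using p = 0.68: p(1−p) = 0.2176, so n = 1.282² × 0.2176 / 0.045² ≈ 176.61 → 177.
Reduction: 203 − 177 = 26.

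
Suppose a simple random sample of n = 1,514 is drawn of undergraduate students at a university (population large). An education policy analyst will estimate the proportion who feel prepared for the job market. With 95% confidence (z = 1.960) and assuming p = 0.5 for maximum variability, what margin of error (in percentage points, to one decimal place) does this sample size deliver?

SE(p̂) = √[p(1−p)/n] = √[0.2500/1514] = 0.01285.
E = z × SE = 1.960 × 0.01285 = 0.02519, or 2.5 percentage points.

2.5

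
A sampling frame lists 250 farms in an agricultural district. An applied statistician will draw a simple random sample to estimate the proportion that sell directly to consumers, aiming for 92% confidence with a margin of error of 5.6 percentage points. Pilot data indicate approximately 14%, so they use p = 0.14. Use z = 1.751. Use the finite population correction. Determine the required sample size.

Unadjusted: n₀ = 1.751² × 0.14 × 0.86 / 0.056² ≈ 117.71, so n₀ = 118.
Finite population correction with N = 250: n = n₀ / (1 + (n₀−1)/N) = 118 / (1 + 117/250) = 118 / 1.4680 ≈ 80.38.
Rounding up, n = 81.

81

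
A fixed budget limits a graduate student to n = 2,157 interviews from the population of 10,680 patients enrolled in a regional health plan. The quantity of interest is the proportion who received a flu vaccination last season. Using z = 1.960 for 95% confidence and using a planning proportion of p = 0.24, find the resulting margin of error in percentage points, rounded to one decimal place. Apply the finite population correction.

1.6

Finite-population factor: (N−n)/(N−1) = (10680−2157)/(10680−1) = 0.7981.
SE(p̂) = √[p(1−p)/n · (N−n)/(N−1)] = √[0.1824/2157 × 0.7981] = 0.00822.
E = z × SE = 1.960 × 0.00822 = 0.01610 ≈ 1.6 percentage points.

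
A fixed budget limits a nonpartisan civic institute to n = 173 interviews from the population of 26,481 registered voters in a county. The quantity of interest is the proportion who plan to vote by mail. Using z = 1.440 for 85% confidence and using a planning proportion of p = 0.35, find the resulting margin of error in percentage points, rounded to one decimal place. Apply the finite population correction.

5.2

Finite-population factor: (N−n)/(N−1) = (26481−173)/(26481−1) = 0.9935.
SE(p̂) = √[p(1−p)/n · (N−n)/(N−1)] = √[0.2275/173 × 0.9935] = 0.03615.
E = z × SE = 1.440 × 0.03615 = 0.05205 ≈ 5.2 percentage points.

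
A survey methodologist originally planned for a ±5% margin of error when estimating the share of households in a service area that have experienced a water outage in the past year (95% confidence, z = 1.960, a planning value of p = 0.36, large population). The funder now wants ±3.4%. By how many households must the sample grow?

At ±5%: n = 1.960² × 0.2304 / 0.050² ≈ 354.04 → 355.
At ±3.4%: n = 1.960² × 0.2304 / 0.034² ≈ 765.66 → 766.
Additional respondents: 766 − 355 = 411.

411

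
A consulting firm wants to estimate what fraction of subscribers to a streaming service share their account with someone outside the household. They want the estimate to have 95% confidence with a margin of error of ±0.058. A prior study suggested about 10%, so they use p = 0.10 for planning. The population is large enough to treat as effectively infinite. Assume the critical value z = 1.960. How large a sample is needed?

103

With p = 0.10, p(1−p) = 0.0900.
n = z²·p(1−p)/E² = 1.960² × 0.0900 / 0.058² = 3.8416 × 0.0900 / 0.003364 ≈ 102.78.
Rounding up gives n = 103.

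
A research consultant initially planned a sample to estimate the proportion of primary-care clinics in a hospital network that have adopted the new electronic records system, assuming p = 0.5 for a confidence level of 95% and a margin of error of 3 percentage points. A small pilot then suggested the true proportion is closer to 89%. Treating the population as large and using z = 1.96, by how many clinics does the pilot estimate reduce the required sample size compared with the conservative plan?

650

Conservative (p = 0.5): n = 1.96² × 0.25 / 0.030² ≈ 1067.11 → 1068.
Using p = 0.89: p(1−p) = 0.0979, so n = 1.96² × 0.0979 / 0.030² ≈ 417.88 → 418.
Reduction: 1068 − 418 = 650.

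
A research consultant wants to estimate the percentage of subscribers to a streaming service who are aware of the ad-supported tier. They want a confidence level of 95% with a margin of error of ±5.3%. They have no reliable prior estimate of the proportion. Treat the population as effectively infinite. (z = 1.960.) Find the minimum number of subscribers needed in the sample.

With no prior estimate, use p = 0.5, giving p(1−p) = 0.25.
n = z²·p(1−p)/E² = 1.960² × 0.2500 / 0.053² = 3.8416 × 0.2500 / 0.002809 ≈ 341.90.
Rounding up gives n = 342.

342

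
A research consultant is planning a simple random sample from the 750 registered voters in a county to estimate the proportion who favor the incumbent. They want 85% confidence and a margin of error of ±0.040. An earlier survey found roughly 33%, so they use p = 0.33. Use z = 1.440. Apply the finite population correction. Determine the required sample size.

208

Unadjusted: n₀ = 1.440² × 0.33 × 0.67 / 0.040² ≈ 286.55, so n₀ = 287.
Finite population correction with N = 750: n = n₀ / (1 + (n₀−1)/N) = 287 / (1 + 286/750) = 287 / 1.3813 ≈ 207.77.
Rounding up, n = 208.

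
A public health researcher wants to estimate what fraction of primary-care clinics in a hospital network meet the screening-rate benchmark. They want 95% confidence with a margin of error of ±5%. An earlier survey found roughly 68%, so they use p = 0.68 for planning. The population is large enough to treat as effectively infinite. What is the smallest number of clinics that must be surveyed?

335

For 95% confidence, z = 1.96.
With p = 0.68, p(1−p) = 0.2176.
n = z²·p(1−p)/E² = 1.96² × 0.2176 / 0.050² = 3.8416 × 0.2176 / 0.002500 ≈ 334.37.
Rounding up gives n = 335.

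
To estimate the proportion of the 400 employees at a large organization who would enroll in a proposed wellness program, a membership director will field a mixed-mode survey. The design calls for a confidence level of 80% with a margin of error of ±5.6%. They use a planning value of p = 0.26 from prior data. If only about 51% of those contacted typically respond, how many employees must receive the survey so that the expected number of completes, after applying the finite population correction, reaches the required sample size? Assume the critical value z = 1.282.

Completed interviews needed (unadjusted): n₀ = 1.282² × 0.1924 / 0.056² ≈ 100.83 → 101.
FPC for N = 400: n = 101 / (1 + 100/400) = 101 / 1.2500 ≈ 80.80 → 81.
At a 51% response rate, contacts needed = 81 / 0.51 ≈ 158.82 → 159.

159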